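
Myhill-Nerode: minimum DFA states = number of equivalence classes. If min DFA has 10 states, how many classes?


Myhill-Nerode theorem:
Number of equivalence classes = number of states in minimal DFA
Minimal DFA states = 10
Therefore equivalence classes = 10

10


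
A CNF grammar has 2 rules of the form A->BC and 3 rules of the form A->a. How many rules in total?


CNF allows two rule forms:
  A -> BC (binary): 2 rules
  A -> a (terminal): 3 rules
Total = 2 + 3 = 5

5


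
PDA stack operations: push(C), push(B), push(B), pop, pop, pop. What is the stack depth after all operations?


Tracing stack operations:
  push(C) -> stack = [C], depth=1
  push(B) -> stack = [C,B], depth=2
  push(B) -> stack = [C,B,B], depth=3
  pop -> removed B, stack = [C,B], depth=2
  pop -> removed B, stack = [C], depth=1
  pop -> removed C, stack = [], depth=0
Final depth = 0

0


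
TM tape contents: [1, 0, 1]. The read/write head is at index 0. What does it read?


Tape: [1, 0, 1]
Positions: 0 1 2
Values:    1 0 1
Head at position 0
tape[0] = 1

1


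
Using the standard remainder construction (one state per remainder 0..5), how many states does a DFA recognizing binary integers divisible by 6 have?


Divisibility by 6 is tracked via the remainder mod 6: 0, 1, ..., 5
The construction assigns one state to each remainder
Number of remainders = 6

6


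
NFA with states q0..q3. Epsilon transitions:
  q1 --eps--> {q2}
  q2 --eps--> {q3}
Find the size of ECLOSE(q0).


Starting from q0
Initialize closure = {q0}
q0 has no outgoing epsilon transitions -> nothing to add
Final closure: {q0}
Size = 1

1


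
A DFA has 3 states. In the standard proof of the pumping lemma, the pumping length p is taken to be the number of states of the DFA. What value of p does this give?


Pumping lemma for regular languages (standard proof):
Take p = |Q|, the number of DFA states.
Any string of length >= |Q| passes through |Q|+1 states while reading its first |Q| symbols,
so by pigeonhole some state repeats, giving the loop that can be pumped.
Here |Q| = 3
Therefore the proof uses p = 3

3


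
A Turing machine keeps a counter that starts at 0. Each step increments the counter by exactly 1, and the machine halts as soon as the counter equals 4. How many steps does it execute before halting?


Counter starts at 0. Counting sequence:
  Step 1: counter = 1
  Step 2: counter = 2
  Step 3: counter = 3
  Step 4: counter = 4
Counter reached 4 -> halt
Total steps = 4

4


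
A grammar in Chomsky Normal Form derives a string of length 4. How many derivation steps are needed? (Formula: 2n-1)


Chomsky Normal Form derivation:
String length n = 4
Each step either:
  - Splits a nonterminal into two (n-1 such steps)
  - Converts a nonterminal to terminal (n such steps)
Total = (n-1) + n = 2n - 1
= 2(4) - 1
= 8 - 1
= 7

7


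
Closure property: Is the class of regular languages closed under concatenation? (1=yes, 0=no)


Regular languages are closed under all standard operations:
- Union: Yes (product construction)
- Intersection: Yes (product construction)
- Complement: Yes (swap accept/reject)
- Concatenation: Yes (NFA construction)
Operation: concatenation -> Closed

1


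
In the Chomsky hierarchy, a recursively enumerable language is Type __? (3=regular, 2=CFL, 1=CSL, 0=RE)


Chomsky hierarchy levels:
  Type 3: Regular (DFA/NFA/regex)
  Type 2: Context-free (PDA)
  Type 1: Context-sensitive
  Type 0: Recursively enumerable (TM)
'recursively enumerable' corresponds to Type 0

0


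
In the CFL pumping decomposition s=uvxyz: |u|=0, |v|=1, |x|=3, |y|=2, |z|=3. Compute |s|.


|s| = |u| + |v| + |x| + |y| + |z|
= 0 + 1 + 3 + 2 + 3
= 1 + 3 + 5
= 4 + 5
= 9

9


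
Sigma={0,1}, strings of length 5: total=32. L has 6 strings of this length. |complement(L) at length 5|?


Alphabet: {0,1}
String length: 5
Total strings of length 5 = 2^5 = 32
Strings in L = 6
Complement = total - |L|
= 32 - 6
= 26

26


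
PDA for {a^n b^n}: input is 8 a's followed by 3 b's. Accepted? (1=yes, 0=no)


Language requires equal numbers of a's and b's
PDA pushes for each 'a', pops for each 'b'
Number of a's = 8
Number of b's = 3
8 != 3 -> Reject

0


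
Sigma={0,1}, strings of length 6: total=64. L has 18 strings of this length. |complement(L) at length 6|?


Alphabet: {0,1}
String length: 6
Total strings of length 6 = 2^6 = 64
Strings in L = 18
Complement = total - |L|
= 64 - 18
= 46

46


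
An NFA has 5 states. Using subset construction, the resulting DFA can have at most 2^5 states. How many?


NFA has 5 states
Subset construction: each DFA state = subset of NFA states
Maximum subsets = 2^5
2^5 = 32

32


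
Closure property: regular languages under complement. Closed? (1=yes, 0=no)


Regular languages are closed under:
- Union (DFA product construction)
- Intersection (DFA product construction)
- Complement (swap accept/reject states)
- Concatenation (NFA construction)
- Kleene star (NFA construction)
complement is in this list
Therefore: closed

1


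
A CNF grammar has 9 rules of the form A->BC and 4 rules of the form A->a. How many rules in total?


CNF allows two rule forms:
  A -> BC (binary): 9 rules
  A -> a (terminal): 4 rules
Total = 9 + 4 = 13

13


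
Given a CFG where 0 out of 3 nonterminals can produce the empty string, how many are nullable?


Nonterminals: {S, A, B}
A nonterminal is nullable if it can derive epsilon
Counting nullable nonterminals: 0
Total nullable = 0

0


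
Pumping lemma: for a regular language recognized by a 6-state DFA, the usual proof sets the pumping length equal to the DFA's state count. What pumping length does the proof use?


Pumping lemma for regular languages (standard proof):
Take p = |Q|, the number of DFA states.
Any string of length >= |Q| passes through |Q|+1 states while reading its first |Q| symbols,
so by pigeonhole some state repeats, giving the loop that can be pumped.
Here |Q| = 6
Therefore the proof uses p = 6

6


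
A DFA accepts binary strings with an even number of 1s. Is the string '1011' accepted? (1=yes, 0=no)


DFA has 2 states: q_even (start, accept=yes) and q_odd
Processing string '1011' character by character:
  Position 0: read '1', 1-count=1 -> q_odd
  Position 1: read '0', 1-count=1 -> q_odd (no change)
  Position 2: read '1', 1-count=2 -> q_even
  Position 3: read '1', 1-count=3 -> q_odd
Final state: q_odd, total 1s = 3 (odd); the DFA requires an even count -> reject

0


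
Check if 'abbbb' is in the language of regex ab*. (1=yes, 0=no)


Pattern: ab*
String: 'abbbb'
Pattern requires: exactly one 'a' followed by zero or more 'b's
First char is 'a' -> OK
Rest 'bbbb': all b's? Yes
Result: 1

1


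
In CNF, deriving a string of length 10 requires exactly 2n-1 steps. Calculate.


Chomsky Normal Form derivation:
String length n = 10
Each step either:
  - Splits a nonterminal into two (n-1 such steps)
  - Converts a nonterminal to terminal (n such steps)
Total = (n-1) + n = 2n - 1
= 2(10) - 1
= 20 - 1
= 19

19


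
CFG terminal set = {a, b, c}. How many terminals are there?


Terminal symbols: a, b, c
Counting each: a (#1), b (#2), c (#3)
Total = 3

3


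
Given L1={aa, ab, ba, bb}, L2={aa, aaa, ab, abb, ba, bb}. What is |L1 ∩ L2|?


L1 = {aa, ab, ba, bb}
L2 = {aa, aaa, ab, abb, ba, bb}
Checking each string in L1 against L2:
  'aa': in L2? Yes
  'ab': in L2? Yes
  'ba': in L2? Yes
  'bb': in L2? Yes
Intersection = {aa, ab, ba, bb}
|L1 ∩ L2| = 4

4


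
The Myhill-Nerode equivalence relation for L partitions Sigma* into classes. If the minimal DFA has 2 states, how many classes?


Myhill-Nerode theorem:
Number of equivalence classes = number of states in minimal DFA
Minimal DFA states = 2
Therefore equivalence classes = 2

2


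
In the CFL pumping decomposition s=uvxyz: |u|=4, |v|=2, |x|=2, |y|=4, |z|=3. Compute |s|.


|s| = |u| + |v| + |x| + |y| + |z|
= 4 + 2 + 2 + 4 + 3
= 6 + 2 + 7
= 8 + 7
= 15

15


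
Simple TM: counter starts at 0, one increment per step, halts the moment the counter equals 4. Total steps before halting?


Counter starts at 0. Counting sequence:
  Step 1: counter = 1
  Step 2: counter = 2
  Step 3: counter = 3
  Step 4: counter = 4
Counter reached 4 -> halt
Total steps = 4

4


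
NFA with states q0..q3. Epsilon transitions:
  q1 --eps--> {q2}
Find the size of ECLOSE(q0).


Starting from q0
Initialize closure = {q0}
q0 has no outgoing epsilon transitions -> nothing to add
Final closure: {q0}
Size = 1

1


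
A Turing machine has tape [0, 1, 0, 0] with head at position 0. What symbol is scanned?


Tape: [0, 1, 0, 0]
Positions: 0 1 2 3
Values:    0 1 0 0
Head at position 0
tape[0] = 0

0


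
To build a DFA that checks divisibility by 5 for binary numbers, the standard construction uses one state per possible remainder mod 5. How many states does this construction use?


Divisibility by 5 is tracked via the remainder mod 5: 0, 1, ..., 4
The construction assigns one state to each remainder
Number of remainders = 5

5


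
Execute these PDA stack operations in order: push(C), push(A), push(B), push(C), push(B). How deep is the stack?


Tracing stack operations:
  push(C) -> stack = [C], depth=1
  push(A) -> stack = [C,A], depth=2
  push(B) -> stack = [C,A,B], depth=3
  push(C) -> stack = [C,A,B,C], depth=4
  push(B) -> stack = [C,A,B,C,B], depth=5
Final depth = 5

5


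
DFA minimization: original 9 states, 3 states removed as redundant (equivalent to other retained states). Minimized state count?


Original DFA: 9 states
Redundant states removed: 3
Minimized states = original - removed
= 9 - 3
= 6

6


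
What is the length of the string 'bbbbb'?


String: 'bbbbb'
Counting characters:
  'b' appears 5 time(s)
Total length = 0 + 5 = 5

5


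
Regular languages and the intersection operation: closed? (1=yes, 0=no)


Regular languages are closed under all standard operations:
- Union: Yes (product construction)
- Intersection: Yes (product construction)
- Complement: Yes (swap accept/reject)
- Concatenation: Yes (NFA construction)
Operation: intersection -> Closed

1


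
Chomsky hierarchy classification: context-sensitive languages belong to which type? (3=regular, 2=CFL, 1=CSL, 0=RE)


Chomsky hierarchy levels:
  Type 3: Regular (DFA/NFA/regex)
  Type 2: Context-free (PDA)
  Type 1: Context-sensitive
  Type 0: Recursively enumerable (TM)
'context-sensitive' corresponds to Type 1

1


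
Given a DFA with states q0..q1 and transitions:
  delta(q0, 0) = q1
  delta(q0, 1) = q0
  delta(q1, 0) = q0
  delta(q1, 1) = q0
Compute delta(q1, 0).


Looking up transition function:
delta(q1, 0) in the table
Row: q1, Column: 0
Result: q0

q0


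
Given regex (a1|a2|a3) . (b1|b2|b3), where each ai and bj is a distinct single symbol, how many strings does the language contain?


First group: 3 alternatives
Second group: 3 alternatives
Concatenation: each choice from group 1 pairs with each from group 2
Total = 3 x 3 = 9

9


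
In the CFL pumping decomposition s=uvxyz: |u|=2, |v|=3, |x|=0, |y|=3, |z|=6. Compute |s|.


|s| = |u| + |v| + |x| + |y| + |z|
= 2 + 3 + 0 + 3 + 6
= 5 + 0 + 9
= 5 + 9
= 14

14


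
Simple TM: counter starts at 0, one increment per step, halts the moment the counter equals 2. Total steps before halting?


Counter starts at 0. Counting sequence:
  Step 1: counter = 1
  Step 2: counter = 2
Counter reached 2 -> halt
Total steps = 2

2


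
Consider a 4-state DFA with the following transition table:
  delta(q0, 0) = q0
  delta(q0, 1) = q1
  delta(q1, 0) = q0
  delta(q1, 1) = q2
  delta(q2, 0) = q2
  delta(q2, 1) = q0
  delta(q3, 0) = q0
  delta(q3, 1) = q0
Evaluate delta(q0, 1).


Looking up transition function:
delta(q0, 1) in the table
Row: q0, Column: 1
Result: q1

q1


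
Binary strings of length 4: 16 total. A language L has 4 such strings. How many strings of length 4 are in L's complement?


Alphabet: {0,1}
String length: 4
Total strings of length 4 = 2^4 = 16
Strings in L = 4
Complement = total - |L|
= 16 - 4
= 12

12


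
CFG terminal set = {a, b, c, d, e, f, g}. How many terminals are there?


Terminal symbols: a, b, c, d, e, f, g
Counting each: a (#1), b (#2), c (#3), d (#4), e (#5), f (#6), g (#7)
Total = 7

7


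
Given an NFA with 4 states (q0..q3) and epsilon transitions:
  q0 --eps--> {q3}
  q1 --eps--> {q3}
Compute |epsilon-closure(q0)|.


Starting from q0
Initialize closure = {q0}
Follow epsilon from q0 -> add q3
Final closure: {q0, q3}
Size = 2

2


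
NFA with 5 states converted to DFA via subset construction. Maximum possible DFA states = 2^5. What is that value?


NFA has 5 states
Subset construction: each DFA state = subset of NFA states
Maximum subsets = 2^5
2^5 = 32

32


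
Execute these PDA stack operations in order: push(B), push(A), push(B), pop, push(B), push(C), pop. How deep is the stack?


Tracing stack operations:
  push(B) -> stack = [B], depth=1
  push(A) -> stack = [B,A], depth=2
  push(B) -> stack = [B,A,B], depth=3
  pop -> removed B, stack = [B,A], depth=2
  push(B) -> stack = [B,A,B], depth=3
  push(C) -> stack = [B,A,B,C], depth=4
  pop -> removed C, stack = [B,A,B], depth=3
Final depth = 3

3


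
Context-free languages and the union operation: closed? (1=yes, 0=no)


CFL closure properties:
  Closed under: union, concatenation, Kleene star
  NOT closed under: intersection, complement
Operation 'union' is in closed list -> Yes (closed)

1


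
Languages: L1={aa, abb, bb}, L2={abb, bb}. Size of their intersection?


L1 = {aa, abb, bb}
L2 = {abb, bb}
Checking each string in L1 against L2:
  'aa': in L2? No
  'abb': in L2? Yes
  'bb': in L2? Yes
Intersection = {abb, bb}
|L1 ∩ L2| = 2

2


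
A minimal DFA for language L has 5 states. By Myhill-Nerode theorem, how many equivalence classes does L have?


Myhill-Nerode theorem:
Number of equivalence classes = number of states in minimal DFA
Minimal DFA states = 5
Therefore equivalence classes = 5

5


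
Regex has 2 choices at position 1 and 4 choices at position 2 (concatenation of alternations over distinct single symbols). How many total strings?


First group: 2 alternatives
Second group: 4 alternatives
Concatenation: each choice from group 1 pairs with each from group 2
Total = 2 x 4 = 8

8


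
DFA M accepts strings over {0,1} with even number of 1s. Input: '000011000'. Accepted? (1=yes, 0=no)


DFA has 2 states: q_even (start, accept=yes) and q_odd
Processing string '000011000' character by character:
  Position 0: read '0', 1-count=0 -> q_even (no change)
  Position 1: read '0', 1-count=0 -> q_even (no change)
  Position 2: read '0', 1-count=0 -> q_even (no change)
  Position 3: read '0', 1-count=0 -> q_even (no change)
  Position 4: read '1', 1-count=1 -> q_odd
  Position 5: read '1', 1-count=2 -> q_even
  Position 6: read '0', 1-count=2 -> q_even (no change)
  Position 7: read '0', 1-count=2 -> q_even (no change)
  Position 8: read '0', 1-count=2 -> q_even (no change)
Final state: q_even, total 1s = 2 (even); the DFA requires an even count -> accept

1


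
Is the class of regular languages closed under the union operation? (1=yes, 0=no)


Regular languages are closed under:
- Union (DFA product construction)
- Intersection (DFA product construction)
- Complement (swap accept/reject states)
- Concatenation (NFA construction)
- Kleene star (NFA construction)
union is in this list
Therefore: closed

1


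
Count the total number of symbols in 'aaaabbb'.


String: 'aaaabbb'
Counting characters:
  'a' appears 4 time(s)
  'b' appears 3 time(s)
Total length = 4 + 3 = 7

7


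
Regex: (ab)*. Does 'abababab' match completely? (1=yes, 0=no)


Pattern: (ab)*
String: 'abababab'
Pattern requires: zero or more repetitions of 'ab'
Pairs: ['ab', 'ab', 'ab', 'ab']
All pairs are 'ab'? Yes
Result: 1

1


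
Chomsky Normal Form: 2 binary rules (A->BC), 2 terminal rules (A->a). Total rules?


CNF allows two rule forms:
  A -> BC (binary): 2 rules
  A -> a (terminal): 2 rules
Total = 2 + 2 = 4

4


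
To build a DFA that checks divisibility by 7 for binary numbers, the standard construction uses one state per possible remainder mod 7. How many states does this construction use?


Divisibility by 7 is tracked via the remainder mod 7: 0, 1, ..., 6
The construction assigns one state to each remainder
Number of remainders = 7

7


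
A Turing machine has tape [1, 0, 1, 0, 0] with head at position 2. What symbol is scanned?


Tape: [1, 0, 1, 0, 0]
Positions: 0 1 2 3 4
Values:    1 0 1 0 0
Head at position 2
tape[2] = 1

1


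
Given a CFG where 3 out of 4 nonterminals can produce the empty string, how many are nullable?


Nonterminals: {S, A, B, C}
A nonterminal is nullable if it can derive epsilon
Counting nullable nonterminals: 3
Total nullable = 3

3


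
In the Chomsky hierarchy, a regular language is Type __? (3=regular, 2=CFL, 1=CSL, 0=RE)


Chomsky hierarchy levels:
  Type 3: Regular (DFA/NFA/regex)
  Type 2: Context-free (PDA)
  Type 1: Context-sensitive
  Type 0: Recursively enumerable (TM)
'regular' corresponds to Type 3

3


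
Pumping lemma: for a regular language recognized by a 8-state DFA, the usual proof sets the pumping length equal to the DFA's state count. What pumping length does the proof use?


Pumping lemma for regular languages (standard proof):
Take p = |Q|, the number of DFA states.
Any string of length >= |Q| passes through |Q|+1 states while reading its first |Q| symbols,
so by pigeonhole some state repeats, giving the loop that can be pumped.
Here |Q| = 8
Therefore the proof uses p = 8

8


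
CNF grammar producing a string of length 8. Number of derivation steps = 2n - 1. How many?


Chomsky Normal Form derivation:
String length n = 8
Each step either:
  - Splits a nonterminal into two (n-1 such steps)
  - Converts a nonterminal to terminal (n such steps)
Total = (n-1) + n = 2n - 1
= 2(8) - 1
= 16 - 1
= 15

15


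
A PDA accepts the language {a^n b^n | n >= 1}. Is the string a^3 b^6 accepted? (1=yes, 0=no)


Language requires equal numbers of a's and b's
PDA pushes for each 'a', pops for each 'b'
Number of a's = 3
Number of b's = 6
3 != 6 -> Reject

0


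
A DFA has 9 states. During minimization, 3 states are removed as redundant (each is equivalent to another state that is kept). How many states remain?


Original DFA: 9 states
Redundant states removed: 3
Minimized states = original - removed
= 9 - 3
= 6

6


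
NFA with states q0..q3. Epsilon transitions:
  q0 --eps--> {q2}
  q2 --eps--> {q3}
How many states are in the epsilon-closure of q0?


Starting from q0
Initialize closure = {q0}
Follow epsilon from q0 -> add q2
Follow epsilon from q2 -> add q3
Final closure: {q0, q2, q3}
Size = 3

3


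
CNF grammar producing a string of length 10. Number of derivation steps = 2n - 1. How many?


Chomsky Normal Form derivation:
String length n = 10
Each step either:
  - Splits a nonterminal into two (n-1 such steps)
  - Converts a nonterminal to terminal (n such steps)
Total = (n-1) + n = 2n - 1
= 2(10) - 1
= 20 - 1
= 19

19


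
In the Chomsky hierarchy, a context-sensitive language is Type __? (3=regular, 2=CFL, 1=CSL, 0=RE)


Chomsky hierarchy levels:
  Type 3: Regular (DFA/NFA/regex)
  Type 2: Context-free (PDA)
  Type 1: Context-sensitive
  Type 0: Recursively enumerable (TM)
'context-sensitive' corresponds to Type 1

1


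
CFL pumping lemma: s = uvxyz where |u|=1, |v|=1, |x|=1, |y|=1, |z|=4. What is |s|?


|s| = |u| + |v| + |x| + |y| + |z|
= 1 + 1 + 1 + 1 + 4
= 2 + 1 + 5
= 3 + 5
= 8

8


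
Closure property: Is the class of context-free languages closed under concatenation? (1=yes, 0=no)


CFL closure properties:
  Closed under: union, concatenation, Kleene star
  NOT closed under: intersection, complement
Operation 'concatenation' is in closed list -> Yes (closed)

1


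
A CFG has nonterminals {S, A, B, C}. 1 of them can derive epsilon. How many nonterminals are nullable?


Nonterminals: {S, A, B, C}
A nonterminal is nullable if it can derive epsilon
Counting nullable nonterminals: 1
Total nullable = 1

1


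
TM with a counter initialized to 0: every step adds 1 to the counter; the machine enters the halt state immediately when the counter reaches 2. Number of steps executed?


Counter starts at 0. Counting sequence:
  Step 1: counter = 1
  Step 2: counter = 2
Counter reached 2 -> halt
Total steps = 2

2


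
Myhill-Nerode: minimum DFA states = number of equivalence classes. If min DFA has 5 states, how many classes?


Myhill-Nerode theorem:
Number of equivalence classes = number of states in minimal DFA
Minimal DFA states = 5
Therefore equivalence classes = 5

5


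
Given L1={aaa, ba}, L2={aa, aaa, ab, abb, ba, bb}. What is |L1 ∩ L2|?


L1 = {aaa, ba}
L2 = {aa, aaa, ab, abb, ba, bb}
Checking each string in L1 against L2:
  'aaa': in L2? Yes
  'ba': in L2? Yes
Intersection = {aaa, ba}
|L1 ∩ L2| = 2

2


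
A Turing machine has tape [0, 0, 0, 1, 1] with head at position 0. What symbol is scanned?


Tape: [0, 0, 0, 1, 1]
Positions: 0 1 2 3 4
Values:    0 0 0 1 1
Head at position 0
tape[0] = 0

0


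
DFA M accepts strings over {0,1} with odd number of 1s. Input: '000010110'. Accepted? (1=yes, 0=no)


DFA has 2 states: q_even (start, accept=no) and q_odd
Processing string '000010110' character by character:
  Position 0: read '0', 1-count=0 -> q_even (no change)
  Position 1: read '0', 1-count=0 -> q_even (no change)
  Position 2: read '0', 1-count=0 -> q_even (no change)
  Position 3: read '0', 1-count=0 -> q_even (no change)
  Position 4: read '1', 1-count=1 -> q_odd
  Position 5: read '0', 1-count=1 -> q_odd (no change)
  Position 6: read '1', 1-count=2 -> q_even
  Position 7: read '1', 1-count=3 -> q_odd
  Position 8: read '0', 1-count=3 -> q_odd (no change)
Final state: q_odd, total 1s = 3 (odd); the DFA requires an odd count -> accept

1


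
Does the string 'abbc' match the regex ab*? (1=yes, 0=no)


Pattern: ab*
String: 'abbc'
Pattern requires: exactly one 'a' followed by zero or more 'b's
First char is 'a' -> OK
Rest 'bbc': all b's? No
Result: 0

0


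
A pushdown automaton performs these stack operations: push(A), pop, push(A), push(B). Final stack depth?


Tracing stack operations:
  push(A) -> stack = [A], depth=1
  pop -> removed A, stack = [], depth=0
  push(A) -> stack = [A], depth=1
  push(B) -> stack = [A,B], depth=2
Final depth = 2

2


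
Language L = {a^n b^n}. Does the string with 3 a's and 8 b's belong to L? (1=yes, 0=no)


Language requires equal numbers of a's and b's
PDA pushes for each 'a', pops for each 'b'
Number of a's = 3
Number of b's = 8
3 != 8 -> Reject

0


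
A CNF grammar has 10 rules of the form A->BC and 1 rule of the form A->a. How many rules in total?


CNF allows two rule forms:
  A -> BC (binary): 10 rules
  A -> a (terminal): 1 rule
Total = 10 + 1 = 11

11


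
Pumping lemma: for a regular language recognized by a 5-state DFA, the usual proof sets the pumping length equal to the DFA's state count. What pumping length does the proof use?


Pumping lemma for regular languages (standard proof):
Take p = |Q|, the number of DFA states.
Any string of length >= |Q| passes through |Q|+1 states while reading its first |Q| symbols,
so by pigeonhole some state repeats, giving the loop that can be pumped.
Here |Q| = 5
Therefore the proof uses p = 5

5


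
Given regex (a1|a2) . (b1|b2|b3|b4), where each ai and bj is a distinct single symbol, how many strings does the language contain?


First group: 2 alternatives
Second group: 4 alternatives
Concatenation: each choice from group 1 pairs with each from group 2
Total = 2 x 4 = 8

8


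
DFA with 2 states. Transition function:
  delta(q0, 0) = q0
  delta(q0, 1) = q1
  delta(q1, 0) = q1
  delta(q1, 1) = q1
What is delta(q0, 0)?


Looking up transition function:
delta(q0, 0) in the table
Row: q0, Column: 0
Result: q0

q0


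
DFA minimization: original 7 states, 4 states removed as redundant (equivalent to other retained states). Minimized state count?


Original DFA: 7 states
Redundant states removed: 4
Minimized states = original - removed
= 7 - 4
= 3

3


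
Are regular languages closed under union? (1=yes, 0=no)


Regular languages are closed under:
- Union (DFA product construction)
- Intersection (DFA product construction)
- Complement (swap accept/reject states)
- Concatenation (NFA construction)
- Kleene star (NFA construction)
union is in this list
Therefore: closed

1


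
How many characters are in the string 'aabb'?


String: 'aabb'
Counting characters:
  'a' appears 2 time(s)
  'b' appears 2 time(s)
Total length = 2 + 2 = 4

4


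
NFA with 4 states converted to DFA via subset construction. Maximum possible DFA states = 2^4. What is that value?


NFA has 4 states
Subset construction: each DFA state = subset of NFA states
Maximum subsets = 2^4
2^4 = 16

16


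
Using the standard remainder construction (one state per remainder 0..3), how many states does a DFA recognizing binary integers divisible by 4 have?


Divisibility by 4 is tracked via the remainder mod 4: 0, 1, ..., 3
The construction assigns one state to each remainder
Number of remainders = 4

4


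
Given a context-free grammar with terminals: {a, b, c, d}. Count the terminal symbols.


Terminal symbols: a, b, c, d
Counting each: a (#1), b (#2), c (#3), d (#4)
Total = 4

4


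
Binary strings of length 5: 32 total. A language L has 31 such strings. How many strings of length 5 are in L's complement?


Alphabet: {0,1}
String length: 5
Total strings of length 5 = 2^5 = 32
Strings in L = 31
Complement = total - |L|
= 32 - 31
= 1

1


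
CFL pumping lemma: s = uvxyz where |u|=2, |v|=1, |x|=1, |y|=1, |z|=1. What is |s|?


|s| = |u| + |v| + |x| + |y| + |z|
= 2 + 1 + 1 + 1 + 1
= 3 + 1 + 2
= 4 + 2
= 6

6


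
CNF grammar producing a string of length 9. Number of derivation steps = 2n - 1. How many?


Chomsky Normal Form derivation:
String length n = 9
Each step either:
  - Splits a nonterminal into two (n-1 such steps)
  - Converts a nonterminal to terminal (n such steps)
Total = (n-1) + n = 2n - 1
= 2(9) - 1
= 18 - 1
= 17

17


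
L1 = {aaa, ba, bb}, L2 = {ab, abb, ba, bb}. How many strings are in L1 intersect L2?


L1 = {aaa, ba, bb}
L2 = {ab, abb, ba, bb}
Checking each string in L1 against L2:
  'aaa': in L2? No
  'ba': in L2? Yes
  'bb': in L2? Yes
Intersection = {ba, bb}
|L1 ∩ L2| = 2

2


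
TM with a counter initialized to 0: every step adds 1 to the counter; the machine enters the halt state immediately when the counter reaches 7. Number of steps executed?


Counter starts at 0. Counting sequence:
  Step 1: counter = 1
  Step 2: counter = 2
  Step 3: counter = 3
  Step 4: counter = 4
  Step 5: counter = 5
  Step 6: counter = 6
  Step 7: counter = 7
Counter reached 7 -> halt
Total steps = 7

7


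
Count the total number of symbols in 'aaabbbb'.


String: 'aaabbbb'
Counting characters:
  'a' appears 3 time(s)
  'b' appears 4 time(s)
Total length = 3 + 4 = 7

7


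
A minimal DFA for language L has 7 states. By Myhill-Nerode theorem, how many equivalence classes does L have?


Myhill-Nerode theorem:
Number of equivalence classes = number of states in minimal DFA
Minimal DFA states = 7
Therefore equivalence classes = 7

7


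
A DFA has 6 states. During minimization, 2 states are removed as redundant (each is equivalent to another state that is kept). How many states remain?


Original DFA: 6 states
Redundant states removed: 2
Minimized states = original - removed
= 6 - 2
= 4

4


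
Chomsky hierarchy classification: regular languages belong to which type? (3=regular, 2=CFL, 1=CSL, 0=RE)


Chomsky hierarchy levels:
  Type 3: Regular (DFA/NFA/regex)
  Type 2: Context-free (PDA)
  Type 1: Context-sensitive
  Type 0: Recursively enumerable (TM)
'regular' corresponds to Type 3

3


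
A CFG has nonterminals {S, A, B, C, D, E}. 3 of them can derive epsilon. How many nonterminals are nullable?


Nonterminals: {S, A, B, C, D, E}
A nonterminal is nullable if it can derive epsilon
Counting nullable nonterminals: 3
Total nullable = 3

3


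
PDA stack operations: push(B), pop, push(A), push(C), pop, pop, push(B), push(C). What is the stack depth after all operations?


Tracing stack operations:
  push(B) -> stack = [B], depth=1
  pop -> removed B, stack = [], depth=0
  push(A) -> stack = [A], depth=1
  push(C) -> stack = [A,C], depth=2
  pop -> removed C, stack = [A], depth=1
  pop -> removed A, stack = [], depth=0
  push(B) -> stack = [B], depth=1
  push(C) -> stack = [B,C], depth=2
Final depth = 2

2


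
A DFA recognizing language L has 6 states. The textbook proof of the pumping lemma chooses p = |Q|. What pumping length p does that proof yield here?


Pumping lemma for regular languages (standard proof):
Take p = |Q|, the number of DFA states.
Any string of length >= |Q| passes through |Q|+1 states while reading its first |Q| symbols,
so by pigeonhole some state repeats, giving the loop that can be pumped.
Here |Q| = 6
Therefore the proof uses p = 6

6


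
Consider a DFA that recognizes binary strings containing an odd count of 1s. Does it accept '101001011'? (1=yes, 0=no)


DFA has 2 states: q_even (start, accept=no) and q_odd
Processing string '101001011' character by character:
  Position 0: read '1', 1-count=1 -> q_odd
  Position 1: read '0', 1-count=1 -> q_odd (no change)
  Position 2: read '1', 1-count=2 -> q_even
  Position 3: read '0', 1-count=2 -> q_even (no change)
  Position 4: read '0', 1-count=2 -> q_even (no change)
  Position 5: read '1', 1-count=3 -> q_odd
  Position 6: read '0', 1-count=3 -> q_odd (no change)
  Position 7: read '1', 1-count=4 -> q_even
  Position 8: read '1', 1-count=5 -> q_odd
Final state: q_odd, total 1s = 5 (odd); the DFA requires an odd count -> accept

1


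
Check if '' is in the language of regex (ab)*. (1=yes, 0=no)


Pattern: (ab)*
String: ''
Pattern requires: zero or more repetitions of 'ab'
Pairs: []
All pairs are 'ab'? Yes
Result: 1

1


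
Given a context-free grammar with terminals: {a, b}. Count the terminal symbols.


Terminal symbols: a, b
Counting each: a (#1), b (#2)
Total = 2

2


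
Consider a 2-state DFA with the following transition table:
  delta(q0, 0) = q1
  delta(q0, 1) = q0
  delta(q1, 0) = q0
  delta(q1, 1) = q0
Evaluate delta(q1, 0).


Looking up transition function:
delta(q1, 0) in the table
Row: q1, Column: 0
Result: q0

q0


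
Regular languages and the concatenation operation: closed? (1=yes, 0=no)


Regular languages are closed under all standard operations:
- Union: Yes (product construction)
- Intersection: Yes (product construction)
- Complement: Yes (swap accept/reject)
- Concatenation: Yes (NFA construction)
Operation: concatenation -> Closed

1


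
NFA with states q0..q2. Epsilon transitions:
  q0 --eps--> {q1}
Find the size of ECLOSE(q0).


Starting from q0
Initialize closure = {q0}
Follow epsilon from q0 -> add q1
Final closure: {q0, q1}
Size = 2

2


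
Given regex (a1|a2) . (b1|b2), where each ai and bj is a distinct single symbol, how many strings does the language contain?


First group: 2 alternatives
Second group: 2 alternatives
Concatenation: each choice from group 1 pairs with each from group 2
Total = 2 x 2 = 4

4


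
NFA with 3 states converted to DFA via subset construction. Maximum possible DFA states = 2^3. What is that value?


NFA has 3 states
Subset construction: each DFA state = subset of NFA states
Maximum subsets = 2^3
2^3 = 8

8


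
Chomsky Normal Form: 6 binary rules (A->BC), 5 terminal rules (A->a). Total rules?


CNF allows two rule forms:
  A -> BC (binary): 6 rules
  A -> a (terminal): 5 rules
Total = 6 + 5 = 11

11


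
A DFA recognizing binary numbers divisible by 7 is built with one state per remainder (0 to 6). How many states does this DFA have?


Divisibility by 7 is tracked via the remainder mod 7: 0, 1, ..., 6
The construction assigns one state to each remainder
Number of remainders = 7

7


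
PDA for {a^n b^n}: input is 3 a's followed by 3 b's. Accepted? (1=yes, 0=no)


Language requires equal numbers of a's and b's
PDA pushes for each 'a', pops for each 'b'
Number of a's = 3
Number of b's = 3
3 == 3 -> Accept

1


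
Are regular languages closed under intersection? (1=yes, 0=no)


Regular languages are closed under:
- Union (DFA product construction)
- Intersection (DFA product construction)
- Complement (swap accept/reject states)
- Concatenation (NFA construction)
- Kleene star (NFA construction)
intersection is in this list
Therefore: closed

1


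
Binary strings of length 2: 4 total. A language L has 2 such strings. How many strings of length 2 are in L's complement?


Alphabet: {0,1}
String length: 2
Total strings of length 2 = 2^2 = 4
Strings in L = 2
Complement = total - |L|
= 4 - 2
= 2

2


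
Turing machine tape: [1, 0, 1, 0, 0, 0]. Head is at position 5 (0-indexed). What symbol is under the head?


Tape: [1, 0, 1, 0, 0, 0]
Positions: 0 1 2 3 4 5
Values:    1 0 1 0 0 0
Head at position 5
tape[5] = 0

0


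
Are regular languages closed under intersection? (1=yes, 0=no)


Regular languages are closed under:
- Union (DFA product construction)
- Intersection (DFA product construction)
- Complement (swap accept/reject states)
- Concatenation (NFA construction)
- Kleene star (NFA construction)
intersection is in this list
Therefore: closed

1


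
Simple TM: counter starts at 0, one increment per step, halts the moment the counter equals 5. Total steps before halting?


Counter starts at 0. Counting sequence:
  Step 1: counter = 1
  Step 2: counter = 2
  Step 3: counter = 3
  Step 4: counter = 4
  Step 5: counter = 5
Counter reached 5 -> halt
Total steps = 5

5


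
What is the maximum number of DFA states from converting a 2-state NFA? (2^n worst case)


NFA has 2 states
Subset construction: each DFA state = subset of NFA states
Maximum subsets = 2^2
2^2 = 4

4


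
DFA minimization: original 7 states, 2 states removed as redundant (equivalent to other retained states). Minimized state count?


Original DFA: 7 states
Redundant states removed: 2
Minimized states = original - removed
= 7 - 2
= 5

5


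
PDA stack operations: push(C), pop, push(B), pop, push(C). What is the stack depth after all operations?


Tracing stack operations:
  push(C) -> stack = [C], depth=1
  pop -> removed C, stack = [], depth=0
  push(B) -> stack = [B], depth=1
  pop -> removed B, stack = [], depth=0
  push(C) -> stack = [C], depth=1
Final depth = 1

1


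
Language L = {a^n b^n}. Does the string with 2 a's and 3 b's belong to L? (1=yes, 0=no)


Language requires equal numbers of a's and b's
PDA pushes for each 'a', pops for each 'b'
Number of a's = 2
Number of b's = 3
2 != 3 -> Reject

0


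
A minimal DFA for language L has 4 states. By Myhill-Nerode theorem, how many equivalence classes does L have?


Myhill-Nerode theorem:
Number of equivalence classes = number of states in minimal DFA
Minimal DFA states = 4
Therefore equivalence classes = 4

4


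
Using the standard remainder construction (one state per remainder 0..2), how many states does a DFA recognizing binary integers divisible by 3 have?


Divisibility by 3 is tracked via the remainder mod 3: 0, 1, ..., 2
The construction assigns one state to each remainder
Number of remainders = 3

3


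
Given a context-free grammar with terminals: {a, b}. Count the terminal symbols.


Terminal symbols: a, b
Counting each: a (#1), b (#2)
Total = 2

2


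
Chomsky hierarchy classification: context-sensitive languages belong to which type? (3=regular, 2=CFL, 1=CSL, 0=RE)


Chomsky hierarchy levels:
  Type 3: Regular (DFA/NFA/regex)
  Type 2: Context-free (PDA)
  Type 1: Context-sensitive
  Type 0: Recursively enumerable (TM)
'context-sensitive' corresponds to Type 1

1


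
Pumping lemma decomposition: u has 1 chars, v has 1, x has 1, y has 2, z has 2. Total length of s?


|s| = |u| + |v| + |x| + |y| + |z|
= 1 + 1 + 1 + 2 + 2
= 2 + 1 + 4
= 3 + 4
= 7

7


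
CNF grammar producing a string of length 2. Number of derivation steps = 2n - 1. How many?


Chomsky Normal Form derivation:
String length n = 2
Each step either:
  - Splits a nonterminal into two (n-1 such steps)
  - Converts a nonterminal to terminal (n such steps)
Total = (n-1) + n = 2n - 1
= 2(2) - 1
= 4 - 1
= 3

3


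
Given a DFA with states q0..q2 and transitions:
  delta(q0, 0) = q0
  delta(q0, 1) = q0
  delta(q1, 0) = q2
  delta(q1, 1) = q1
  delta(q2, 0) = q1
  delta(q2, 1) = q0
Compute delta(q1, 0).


Looking up transition function:
delta(q1, 0) in the table
Row: q1, Column: 0
Result: q2

q2


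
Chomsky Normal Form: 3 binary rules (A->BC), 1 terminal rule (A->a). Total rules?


CNF allows two rule forms:
  A -> BC (binary): 3 rules
  A -> a (terminal): 1 rule
Total = 3 + 1 = 4

4


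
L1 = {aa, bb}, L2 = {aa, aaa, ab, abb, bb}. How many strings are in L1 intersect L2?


L1 = {aa, bb}
L2 = {aa, aaa, ab, abb, bb}
Checking each string in L1 against L2:
  'aa': in L2? Yes
  'bb': in L2? Yes
Intersection = {aa, bb}
|L1 ∩ L2| = 2

2


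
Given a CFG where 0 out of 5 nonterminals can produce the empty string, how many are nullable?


Nonterminals: {S, A, B, C, D}
A nonterminal is nullable if it can derive epsilon
Counting nullable nonterminals: 0
Total nullable = 0

0


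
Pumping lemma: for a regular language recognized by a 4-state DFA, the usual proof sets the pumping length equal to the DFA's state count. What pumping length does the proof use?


Pumping lemma for regular languages (standard proof):
Take p = |Q|, the number of DFA states.
Any string of length >= |Q| passes through |Q|+1 states while reading its first |Q| symbols,
so by pigeonhole some state repeats, giving the loop that can be pumped.
Here |Q| = 4
Therefore the proof uses p = 4

4


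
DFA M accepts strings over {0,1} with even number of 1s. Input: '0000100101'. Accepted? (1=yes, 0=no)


DFA has 2 states: q_even (start, accept=yes) and q_odd
Processing string '0000100101' character by character:
  Position 0: read '0', 1-count=0 -> q_even (no change)
  Position 1: read '0', 1-count=0 -> q_even (no change)
  Position 2: read '0', 1-count=0 -> q_even (no change)
  Position 3: read '0', 1-count=0 -> q_even (no change)
  Position 4: read '1', 1-count=1 -> q_odd
  Position 5: read '0', 1-count=1 -> q_odd (no change)
  Position 6: read '0', 1-count=1 -> q_odd (no change)
  Position 7: read '1', 1-count=2 -> q_even
  Position 8: read '0', 1-count=2 -> q_even (no change)
  Position 9: read '1', 1-count=3 -> q_odd
Final state: q_odd, total 1s = 3 (odd); the DFA requires an even count -> reject

0


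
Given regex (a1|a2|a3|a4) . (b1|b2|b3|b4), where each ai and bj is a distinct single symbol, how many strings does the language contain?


First group: 4 alternatives
Second group: 4 alternatives
Concatenation: each choice from group 1 pairs with each from group 2
Total = 4 x 4 = 16

16


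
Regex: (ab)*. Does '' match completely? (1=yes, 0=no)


Pattern: (ab)*
String: ''
Pattern requires: zero or more repetitions of 'ab'
Pairs: []
All pairs are 'ab'? Yes
Result: 1

1


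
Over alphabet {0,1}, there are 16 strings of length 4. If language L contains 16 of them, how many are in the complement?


Alphabet: {0,1}
String length: 4
Total strings of length 4 = 2^4 = 16
Strings in L = 16
Complement = total - |L|
= 16 - 16
= 0

0


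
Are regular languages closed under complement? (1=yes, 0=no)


Regular languages are closed under all standard operations:
- Union: Yes (product construction)
- Intersection: Yes (product construction)
- Complement: Yes (swap accept/reject)
- Concatenation: Yes (NFA construction)
Operation: complement -> Closed

1
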